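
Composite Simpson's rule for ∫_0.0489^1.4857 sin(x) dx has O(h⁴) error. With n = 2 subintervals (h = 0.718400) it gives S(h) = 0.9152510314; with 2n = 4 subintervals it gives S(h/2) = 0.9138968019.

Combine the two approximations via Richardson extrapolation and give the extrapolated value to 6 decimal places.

r = 4, so 2^r = 16.
Weighted: 14.6223488304 − 0.9152510314 = 13.7070977990
Extrapolated: 13.7070977990 / 15 = 0.9138065199

0.913807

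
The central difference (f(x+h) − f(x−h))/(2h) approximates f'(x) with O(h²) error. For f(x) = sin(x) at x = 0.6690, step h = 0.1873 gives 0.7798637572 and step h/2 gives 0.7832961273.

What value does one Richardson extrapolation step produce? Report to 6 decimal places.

0.784440

r = 2, so 2^r = 4.
4 × 0.7832961273 = 3.1331845092; 3.1331845092 − 0.7798637572 = 2.3533207520
Denominator 4 − 1 = 3.
Extrapolated: 2.3533207520 / 3 = 0.7844402507
Shift from A(h/2): +0.0011441234.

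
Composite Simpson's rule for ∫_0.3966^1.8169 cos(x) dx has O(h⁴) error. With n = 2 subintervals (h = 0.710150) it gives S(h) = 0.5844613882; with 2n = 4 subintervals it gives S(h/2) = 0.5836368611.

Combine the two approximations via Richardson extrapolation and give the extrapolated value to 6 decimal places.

0.583582

Method order is 4; weight 2^4 = 16.
16*0.5836368611 = 9.3381897776; subtract 0.5844613882 → 8.7537283894
Denominator 16 − 1 = 15.
8.7537283894 ÷ 15 = 0.5835818926
Correction |R − A(h/2)| = 5.497e-05; gap |A(h/2) − A(h)| = 8.245e-04.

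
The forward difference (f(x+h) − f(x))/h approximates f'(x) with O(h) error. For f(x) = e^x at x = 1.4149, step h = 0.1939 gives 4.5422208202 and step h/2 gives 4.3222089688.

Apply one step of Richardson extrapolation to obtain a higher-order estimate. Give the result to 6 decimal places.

4.102197

Leading term ∝ h^1; use weight 2 = 2^1.
Top: 2(4.3222089688) − (4.5422208202) = 4.1021971174
R = 4.1021971174/1 = 4.1021971174
Correction |R − A(h/2)| = 2.200e-01; gap |A(h/2) − A(h)| = 2.200e-01.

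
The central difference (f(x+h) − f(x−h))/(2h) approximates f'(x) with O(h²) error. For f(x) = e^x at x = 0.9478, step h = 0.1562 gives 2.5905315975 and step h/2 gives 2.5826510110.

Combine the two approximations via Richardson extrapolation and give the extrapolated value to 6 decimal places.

2.580024

Error is O(h^2); halving h shrinks it by 2^2 = 4.
4 × 2.5826510110 = 10.3306040440; subtract 2.5905315975 → 7.7400724465
Divide by 2^2 − 1 = 3.
(4 × 2.5826510110 − 2.5905315975)/(4 − 1) = 2.5800241488
Correction |R − A(h/2)| = 2.627e-03; gap |A(h/2) − A(h)| = 7.881e-03.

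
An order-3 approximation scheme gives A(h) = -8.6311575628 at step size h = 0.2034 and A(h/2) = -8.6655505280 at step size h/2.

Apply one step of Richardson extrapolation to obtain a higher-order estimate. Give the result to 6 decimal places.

Leading term ∝ h^3; use weight 8 = 2^3.
8 × (-8.6655505280) − (-8.6311575628) = -60.6932466612
(-60.6932466612) ÷ 7 = -8.6704638087

-8.670464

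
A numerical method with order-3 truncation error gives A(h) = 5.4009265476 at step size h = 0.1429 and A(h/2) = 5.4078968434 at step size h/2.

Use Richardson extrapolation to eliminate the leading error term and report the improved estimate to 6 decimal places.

Error is O(h^3); halving h shrinks it by 2^3 = 8.
2^3×A(h/2) = 43.2631747472; minus A(h) gives 37.8622481996.
Divide by 2^3 − 1 = 7.
(8×5.4078968434 − 5.4009265476)/(8 − 1) = 5.4088925999
Correction |R − A(h/2)| = 9.958e-04; gap |A(h/2) − A(h)| = 6.970e-03.

5.408893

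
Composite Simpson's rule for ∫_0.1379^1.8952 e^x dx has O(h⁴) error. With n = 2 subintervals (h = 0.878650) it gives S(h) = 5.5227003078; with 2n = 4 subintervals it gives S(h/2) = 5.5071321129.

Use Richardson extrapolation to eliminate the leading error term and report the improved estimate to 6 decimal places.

The method has order 4: 2^4 = 16.
Weighted: 88.1141138064 − 5.5227003078 = 82.5914134986
(16×5.5071321129 − 5.5227003078)/(16 − 1) = 5.5060942332
Shift from A(h/2): −0.0010378797.

5.506094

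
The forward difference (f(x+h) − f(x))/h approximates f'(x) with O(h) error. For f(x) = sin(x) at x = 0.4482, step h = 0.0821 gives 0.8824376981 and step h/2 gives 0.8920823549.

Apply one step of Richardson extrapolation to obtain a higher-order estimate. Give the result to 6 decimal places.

0.901727

Order 1 gives 2^r = 2 and 2^r − 1 = 1.
2*0.8920823549 = 1.7841647098; 1.7841647098 − 0.8824376981 = 0.9017270117
Denominator 2 − 1 = 1.
Result: 0.9017270117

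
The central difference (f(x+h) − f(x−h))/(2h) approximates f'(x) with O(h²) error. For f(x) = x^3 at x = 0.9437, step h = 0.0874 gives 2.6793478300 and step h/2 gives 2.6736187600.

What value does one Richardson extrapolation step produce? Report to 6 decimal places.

2.671709

With r = 2 the leading error scales as h^2, so the weight is 2^2 = 4.
4·2.6736187600 = 10.6944750400; 10.6944750400 − 2.6793478300 = 8.0151272100
Divide by 2^2 − 1 = 3.
R = 8.0151272100/3 = 2.6717090700
Correction |R − A(h/2)| = 1.910e-03; gap |A(h/2) − A(h)| = 5.729e-03.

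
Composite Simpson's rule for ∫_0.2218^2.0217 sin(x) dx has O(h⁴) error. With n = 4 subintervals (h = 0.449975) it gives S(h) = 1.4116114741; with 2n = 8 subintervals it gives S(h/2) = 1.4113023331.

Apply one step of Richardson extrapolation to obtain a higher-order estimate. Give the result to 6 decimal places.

Leading term ∝ h^4; use weight 16 = 2^4.
Numerator 16×A(h/2) − A(h) = 16×1.4113023331 − 1.4116114741 = 21.1692258555
Divide by 2^4 − 1 = 15.
R = 21.1692258555/15 = 1.4112817237
Correction |R − A(h/2)| = 2.061e-05; gap |A(h/2) − A(h)| = 3.091e-04.

1.411282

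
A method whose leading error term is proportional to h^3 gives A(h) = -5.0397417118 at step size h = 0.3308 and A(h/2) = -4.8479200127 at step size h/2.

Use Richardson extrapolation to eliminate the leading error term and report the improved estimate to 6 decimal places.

Order 3 gives 2^r = 8 and 2^r − 1 = 7.
A(h/2) − A(h) = -4.8479200127 − (-5.0397417118) = 0.1918216991
Correction (A(h/2) − A(h))/(8 − 1) = 0.1918216991/7 = 0.0274030999
R = A(h/2) + (A(h/2) − A(h))/7 = -4.8479200127 + 0.0274030999 = -4.8205169128

-4.820517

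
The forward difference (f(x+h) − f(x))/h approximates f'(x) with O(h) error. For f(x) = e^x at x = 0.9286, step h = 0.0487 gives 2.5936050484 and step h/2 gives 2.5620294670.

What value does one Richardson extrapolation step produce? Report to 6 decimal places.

Leading term ∝ h^1; use weight 2 = 2^1.
Weighted: 5.1240589340 − 2.5936050484 = 2.5304538856
Divide by 2^1 − 1 = 1.
Extrapolated: 2.5304538856 / 1 = 2.5304538856
Correction |R − A(h/2)| = 3.158e-02; gap |A(h/2) − A(h)| = 3.158e-02.

2.530454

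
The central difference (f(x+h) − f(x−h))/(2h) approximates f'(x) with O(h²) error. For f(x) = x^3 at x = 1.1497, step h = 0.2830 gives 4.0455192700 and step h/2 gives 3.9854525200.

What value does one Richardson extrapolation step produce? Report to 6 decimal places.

3.965430

r = 2, so 2^r = 4.
4×3.9854525200 − 4.0455192700 = 11.8962908100
R = 11.8962908100/3 = 3.9654302700
Gap between inputs: 6.007e-02; correction applied: −0.0200222500.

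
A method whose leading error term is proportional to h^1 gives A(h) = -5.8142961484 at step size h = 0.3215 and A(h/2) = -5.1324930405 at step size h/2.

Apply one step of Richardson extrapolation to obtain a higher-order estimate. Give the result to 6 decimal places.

r = 1, so 2^r = 2.
Top: 2(-5.1324930405) − (-5.8142961484) = -4.4506899326
(2*(-5.1324930405) − (-5.8142961484))/(2 − 1) = -4.4506899326

-4.450690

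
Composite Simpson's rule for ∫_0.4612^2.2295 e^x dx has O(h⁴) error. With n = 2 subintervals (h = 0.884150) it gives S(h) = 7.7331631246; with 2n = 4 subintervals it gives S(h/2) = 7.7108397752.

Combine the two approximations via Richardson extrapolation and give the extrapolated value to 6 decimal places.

7.709352

r = 4: numerator weight 16, denominator 15.
16×7.7108397752 = 123.3734364032; 123.3734364032 − 7.7331631246 = 115.6402732786
115.6402732786 ÷ 15 = 7.7093515519
Shift from A(h/2): −0.0014882233.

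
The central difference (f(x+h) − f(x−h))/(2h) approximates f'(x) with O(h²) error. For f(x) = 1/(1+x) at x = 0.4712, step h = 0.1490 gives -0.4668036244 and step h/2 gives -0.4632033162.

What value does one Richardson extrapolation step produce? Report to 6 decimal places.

-0.462003

Method order is 2; weight 2^2 = 4.
Top: 4(-0.4632033162) − (-0.4668036244) = -1.3860096404
(-1.3860096404) ÷ 3 = -0.4620032135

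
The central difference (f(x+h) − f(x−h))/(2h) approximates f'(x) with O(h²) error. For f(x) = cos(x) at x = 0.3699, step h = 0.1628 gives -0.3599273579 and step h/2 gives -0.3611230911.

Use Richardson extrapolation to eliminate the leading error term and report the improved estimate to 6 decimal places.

Method order is 2; weight 2^2 = 4.
Weighted: (-1.4444923644) − (-0.3599273579) = -1.0845650065
(4*(-0.3611230911) − (-0.3599273579))/(4 − 1) = -0.3615216688

-0.361522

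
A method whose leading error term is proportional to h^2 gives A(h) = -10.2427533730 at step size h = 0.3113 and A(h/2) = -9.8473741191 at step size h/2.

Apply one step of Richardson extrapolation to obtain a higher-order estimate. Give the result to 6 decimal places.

r = 2: numerator weight 4, denominator 3.
2^2×A(h/2) = -39.3894964764; minus A(h) gives -29.1467431034.
R = (-29.1467431034)/3 = -9.7155810345

-9.715581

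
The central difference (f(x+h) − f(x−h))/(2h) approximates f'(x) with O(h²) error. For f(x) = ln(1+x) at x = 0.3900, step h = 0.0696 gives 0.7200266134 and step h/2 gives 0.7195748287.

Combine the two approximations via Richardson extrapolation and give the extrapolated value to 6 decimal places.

Method order is 2; weight 2^2 = 4.
4·0.7195748287 − 0.7200266134 = 2.1582727014
(4·0.7195748287 − 0.7200266134)/(4 − 1) = 0.7194242338
Shift from A(h/2): −0.0001505949.

0.719424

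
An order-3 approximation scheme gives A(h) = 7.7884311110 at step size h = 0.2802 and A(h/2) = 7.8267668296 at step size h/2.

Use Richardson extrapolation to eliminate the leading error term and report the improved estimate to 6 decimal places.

r = 3: numerator weight 8, denominator 7.
Weighted: 62.6141346368 − 7.7884311110 = 54.8257035258
Denominator 8 − 1 = 7.
R = 54.8257035258/7 = 7.8322433608

7.832243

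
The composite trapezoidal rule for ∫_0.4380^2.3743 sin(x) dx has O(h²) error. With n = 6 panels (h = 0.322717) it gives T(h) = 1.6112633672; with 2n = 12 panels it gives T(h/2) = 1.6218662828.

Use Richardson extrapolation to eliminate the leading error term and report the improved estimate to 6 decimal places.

1.625401

Method order is 2; weight 2^2 = 4.
2^2*A(h/2) = 6.4874651312; minus A(h) gives 4.8762017640.
R = 4.8762017640/3 = 1.6254005880
Correction |R − A(h/2)| = 3.534e-03; gap |A(h/2) − A(h)| = 1.060e-02.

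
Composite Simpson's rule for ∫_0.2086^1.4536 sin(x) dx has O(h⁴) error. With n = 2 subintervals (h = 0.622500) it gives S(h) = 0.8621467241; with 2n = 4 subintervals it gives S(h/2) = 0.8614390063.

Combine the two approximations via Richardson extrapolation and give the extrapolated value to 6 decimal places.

r = 4, so 2^r = 16.
16·0.8614390063 = 13.7830241008; 13.7830241008 − 0.8621467241 = 12.9208773767
Divide by 2^4 − 1 = 15.
12.9208773767 ÷ 15 = 0.8613918251

0.861392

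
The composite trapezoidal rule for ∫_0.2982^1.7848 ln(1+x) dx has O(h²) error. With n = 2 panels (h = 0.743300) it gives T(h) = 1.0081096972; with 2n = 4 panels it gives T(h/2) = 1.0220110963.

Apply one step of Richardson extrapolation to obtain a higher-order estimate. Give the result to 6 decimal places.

The method has order 2: 2^2 = 4.
Difference of the inputs: 1.0220110963 − 1.0081096972 = 0.0139013991
Divide by 2^2 − 1 = 3: 0.0139013991/3 = 0.0046337997
R = 1.0220110963 + 0.0046337997 = 1.0266448960

1.026645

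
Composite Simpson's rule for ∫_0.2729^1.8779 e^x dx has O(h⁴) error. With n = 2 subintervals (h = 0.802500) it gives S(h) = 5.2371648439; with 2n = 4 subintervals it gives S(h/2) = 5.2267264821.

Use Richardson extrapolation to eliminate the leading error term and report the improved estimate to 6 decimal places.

5.226031

Method order is 4; weight 2^4 = 16.
Top: 16(5.2267264821) − (5.2371648439) = 78.3904588697
Denominator 16 − 1 = 15.
Result: 5.2260305913
Correction |R − A(h/2)| = 6.959e-04; gap |A(h/2) − A(h)| = 1.044e-02.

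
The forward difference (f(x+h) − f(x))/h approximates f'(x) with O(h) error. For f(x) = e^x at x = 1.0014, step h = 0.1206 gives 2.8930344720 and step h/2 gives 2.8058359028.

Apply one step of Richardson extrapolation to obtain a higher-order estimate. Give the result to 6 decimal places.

r = 1: numerator weight 2, denominator 1.
2×2.8058359028 − 2.8930344720 = 2.7186373336
Denominator 2 − 1 = 1.
Extrapolated: 2.7186373336 / 1 = 2.7186373336
Gap between inputs: 8.720e-02; correction applied: −0.0871985692.

2.718637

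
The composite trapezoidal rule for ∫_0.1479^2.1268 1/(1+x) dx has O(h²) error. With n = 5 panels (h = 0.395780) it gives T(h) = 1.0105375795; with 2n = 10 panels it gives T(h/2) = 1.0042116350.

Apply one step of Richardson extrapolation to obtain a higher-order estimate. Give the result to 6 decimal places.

Error is O(h^2); halving h shrinks it by 2^2 = 4.
Difference of the inputs: 1.0042116350 − 1.0105375795 = -0.0063259445
Correction (A(h/2) − A(h))/(4 − 1) = (-0.0063259445)/3 = -0.0021086482
R = A(h/2) + (A(h/2) − A(h))/3 = 1.0042116350 − 0.0021086482 = 1.0021029868

1.002103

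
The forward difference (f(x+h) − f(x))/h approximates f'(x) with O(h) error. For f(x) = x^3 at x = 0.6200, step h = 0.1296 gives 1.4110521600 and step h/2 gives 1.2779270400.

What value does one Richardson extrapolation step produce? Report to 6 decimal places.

The method has order 1: 2^1 = 2.
Difference of the inputs: 1.2779270400 − 1.4110521600 = -0.1331251200
Divide by 2^1 − 1 = 1: (-0.1331251200)/1 = -0.1331251200
R = 1.2779270400 − 0.1331251200 = 1.1448019200

1.144802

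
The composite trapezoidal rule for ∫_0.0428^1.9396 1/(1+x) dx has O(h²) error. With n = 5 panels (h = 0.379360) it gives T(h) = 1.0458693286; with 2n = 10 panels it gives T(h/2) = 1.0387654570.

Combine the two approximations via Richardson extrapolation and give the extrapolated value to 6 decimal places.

1.036397

r = 2, so 2^r = 4.
4·1.0387654570 − 1.0458693286 = 3.1091924994
Denominator 4 − 1 = 3.
So the Richardson estimate is 1.0363974998.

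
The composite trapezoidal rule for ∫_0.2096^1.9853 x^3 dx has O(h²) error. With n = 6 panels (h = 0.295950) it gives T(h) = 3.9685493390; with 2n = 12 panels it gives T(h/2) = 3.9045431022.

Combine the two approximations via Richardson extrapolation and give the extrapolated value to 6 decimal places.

r = 2, so 2^r = 4.
4 × 3.9045431022 = 15.6181724088; subtract 3.9685493390 → 11.6496230698
Extrapolated: 11.6496230698 / 3 = 3.8832076899

3.883208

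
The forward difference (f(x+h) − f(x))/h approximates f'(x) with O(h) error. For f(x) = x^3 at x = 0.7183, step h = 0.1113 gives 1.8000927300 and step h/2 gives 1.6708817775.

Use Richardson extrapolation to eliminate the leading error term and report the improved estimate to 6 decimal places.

1.541671

Order 1 gives 2^r = 2 and 2^r − 1 = 1.
2·1.6708817775 = 3.3417635550; subtract 1.8000927300 → 1.5416708250
(2·1.6708817775 − 1.8000927300)/(2 − 1) = 1.5416708250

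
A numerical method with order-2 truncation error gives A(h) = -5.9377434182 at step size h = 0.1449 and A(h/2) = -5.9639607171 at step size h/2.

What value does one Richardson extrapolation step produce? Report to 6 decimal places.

Error is O(h^2); halving h shrinks it by 2^2 = 4.
Weighted: (-23.8558428684) − (-5.9377434182) = -17.9180994502
(-17.9180994502) ÷ 3 = -5.9726998167
Correction |R − A(h/2)| = 8.739e-03; gap |A(h/2) − A(h)| = 2.622e-02.

-5.972700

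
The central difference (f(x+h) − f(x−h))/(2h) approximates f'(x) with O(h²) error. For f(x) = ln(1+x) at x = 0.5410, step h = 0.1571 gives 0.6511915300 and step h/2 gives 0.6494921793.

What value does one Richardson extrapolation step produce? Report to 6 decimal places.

0.648926

Leading term ∝ h^2; use weight 4 = 2^2.
Top: 4(0.6494921793) − (0.6511915300) = 1.9467771872
1.9467771872 ÷ 3 = 0.6489257291
Gap between inputs: 1.699e-03; correction applied: −0.0005664502.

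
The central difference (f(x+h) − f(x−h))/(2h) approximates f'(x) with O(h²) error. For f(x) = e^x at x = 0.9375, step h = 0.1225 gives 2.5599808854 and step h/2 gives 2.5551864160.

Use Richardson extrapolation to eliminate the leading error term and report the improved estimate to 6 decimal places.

Leading term ∝ h^2; use weight 4 = 2^2.
4*2.5551864160 = 10.2207456640; subtract 2.5599808854 → 7.6607647786
(4*2.5551864160 − 2.5599808854)/(4 − 1) = 2.5535882595

2.553588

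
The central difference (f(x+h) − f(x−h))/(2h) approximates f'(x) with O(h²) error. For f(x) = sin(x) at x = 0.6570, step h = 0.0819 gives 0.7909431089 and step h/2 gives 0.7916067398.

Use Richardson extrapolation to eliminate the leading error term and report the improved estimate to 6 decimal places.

With r = 2 the leading error scales as h^2, so the weight is 2^2 = 4.
4 × 0.7916067398 − 0.7909431089 = 2.3754838503
Divide by 2^2 − 1 = 3.
R = 2.3754838503/3 = 0.7918279501
Gap between inputs: 6.636e-04; correction applied: +0.0002212103.

0.791828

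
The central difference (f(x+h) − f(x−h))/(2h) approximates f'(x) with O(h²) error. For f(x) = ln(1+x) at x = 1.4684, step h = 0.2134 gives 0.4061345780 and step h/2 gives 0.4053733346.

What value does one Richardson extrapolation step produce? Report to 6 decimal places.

0.405120

Leading term ∝ h^2; use weight 4 = 2^2.
4×0.4053733346 = 1.6214933384; 1.6214933384 − 0.4061345780 = 1.2153587604
Extrapolated: 1.2153587604 / 3 = 0.4051195868
Gap between inputs: 7.612e-04; correction applied: −0.0002537478.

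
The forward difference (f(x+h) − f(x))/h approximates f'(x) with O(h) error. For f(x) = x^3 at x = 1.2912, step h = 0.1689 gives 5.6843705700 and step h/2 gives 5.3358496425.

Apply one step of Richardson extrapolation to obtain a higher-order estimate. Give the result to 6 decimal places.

4.987329

Leading term ∝ h^1; use weight 2 = 2^1.
2 × 5.3358496425 = 10.6716992850; subtract 5.6843705700 → 4.9873287150
Extrapolated: 4.9873287150 / 1 = 4.9873287150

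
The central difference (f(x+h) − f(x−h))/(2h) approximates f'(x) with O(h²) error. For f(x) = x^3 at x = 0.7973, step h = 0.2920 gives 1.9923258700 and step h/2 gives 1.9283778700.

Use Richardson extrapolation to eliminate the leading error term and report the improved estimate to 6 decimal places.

1.907062

The method has order 2: 2^2 = 4.
4×1.9283778700 = 7.7135114800; subtract 1.9923258700 → 5.7211856100
(4×1.9283778700 − 1.9923258700)/(4 − 1) = 1.9070618700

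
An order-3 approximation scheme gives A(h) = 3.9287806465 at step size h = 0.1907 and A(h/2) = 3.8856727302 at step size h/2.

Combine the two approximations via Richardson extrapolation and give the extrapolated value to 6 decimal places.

Method order is 3; weight 2^3 = 8.
8*3.8856727302 − 3.9287806465 = 27.1566011951
R = 27.1566011951/7 = 3.8795144564
Gap between inputs: 4.311e-02; correction applied: −0.0061582738.

3.879514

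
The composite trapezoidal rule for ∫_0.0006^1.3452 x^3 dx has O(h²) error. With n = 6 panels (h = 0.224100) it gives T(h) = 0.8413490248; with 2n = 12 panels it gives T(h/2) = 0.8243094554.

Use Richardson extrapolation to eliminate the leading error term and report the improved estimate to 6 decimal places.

0.818630

Error is O(h^2); halving h shrinks it by 2^2 = 4.
Weighted: 3.2972378216 − 0.8413490248 = 2.4558887968
Divide by 2^2 − 1 = 3.
(4*0.8243094554 − 0.8413490248)/(4 − 1) = 0.8186295989
Gap between inputs: 1.704e-02; correction applied: −0.0056798565.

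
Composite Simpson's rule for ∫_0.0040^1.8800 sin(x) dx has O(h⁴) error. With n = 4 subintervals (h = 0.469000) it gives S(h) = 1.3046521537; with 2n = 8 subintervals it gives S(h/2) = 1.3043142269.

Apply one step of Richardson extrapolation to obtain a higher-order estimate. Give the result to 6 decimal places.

1.304292

Method order is 4; weight 2^4 = 16.
2^4·A(h/2) = 20.8690276304; minus A(h) gives 19.5643754767.
(16·1.3043142269 − 1.3046521537)/(16 − 1) = 1.3042916984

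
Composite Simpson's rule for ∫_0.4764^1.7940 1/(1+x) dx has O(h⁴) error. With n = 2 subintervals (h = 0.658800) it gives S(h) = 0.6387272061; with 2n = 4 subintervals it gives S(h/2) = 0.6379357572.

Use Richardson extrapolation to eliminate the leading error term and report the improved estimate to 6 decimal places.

Method order is 4; weight 2^4 = 16.
16·0.6379357572 = 10.2069721152; subtract 0.6387272061 → 9.5682449091
Denominator 16 − 1 = 15.
Extrapolated: 9.5682449091 / 15 = 0.6378829939

0.637883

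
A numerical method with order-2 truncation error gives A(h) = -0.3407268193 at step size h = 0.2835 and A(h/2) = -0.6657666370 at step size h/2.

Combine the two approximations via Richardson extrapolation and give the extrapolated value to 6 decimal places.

-0.774113

r = 2: numerator weight 4, denominator 3.
Weighted: (-2.6630665480) − (-0.3407268193) = -2.3223397287
Divide by 2^2 − 1 = 3.
Result: -0.7741132429
Correction |R − A(h/2)| = 1.083e-01; gap |A(h/2) − A(h)| = 3.250e-01.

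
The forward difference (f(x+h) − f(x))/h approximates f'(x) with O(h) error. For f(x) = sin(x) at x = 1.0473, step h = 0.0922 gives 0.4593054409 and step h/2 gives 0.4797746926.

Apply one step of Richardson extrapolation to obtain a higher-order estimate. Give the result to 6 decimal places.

r = 1: numerator weight 2, denominator 1.
Weighted: 0.9595493852 − 0.4593054409 = 0.5002439443
0.5002439443 ÷ 1 = 0.5002439443
Gap between inputs: 2.047e-02; correction applied: +0.0204692517.

0.500244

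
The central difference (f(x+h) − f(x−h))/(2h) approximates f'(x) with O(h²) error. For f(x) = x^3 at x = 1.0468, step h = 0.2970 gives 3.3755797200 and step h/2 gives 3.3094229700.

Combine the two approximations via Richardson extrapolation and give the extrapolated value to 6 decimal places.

With r = 2 the leading error scales as h^2, so the weight is 2^2 = 4.
Numerator 4*A(h/2) − A(h) = 4*3.3094229700 − 3.3755797200 = 9.8621121600
Divide by 2^2 − 1 = 3.
9.8621121600 ÷ 3 = 3.2873707200

3.287371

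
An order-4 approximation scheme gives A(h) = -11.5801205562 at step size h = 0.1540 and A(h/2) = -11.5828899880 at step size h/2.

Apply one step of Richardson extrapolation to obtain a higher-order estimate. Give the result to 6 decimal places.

-11.583075

Leading term ∝ h^4; use weight 16 = 2^4.
Top: 16(-11.5828899880) − (-11.5801205562) = -173.7461192518
Denominator 16 − 1 = 15.
R = (-173.7461192518)/15 = -11.5830746168
Shift from A(h/2): −0.0001846288.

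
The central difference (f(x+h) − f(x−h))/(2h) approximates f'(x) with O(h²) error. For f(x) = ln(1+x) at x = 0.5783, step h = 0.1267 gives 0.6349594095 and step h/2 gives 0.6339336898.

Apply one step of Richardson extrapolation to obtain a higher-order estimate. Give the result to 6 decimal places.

Leading term ∝ h^2; use weight 4 = 2^2.
Difference of the inputs: 0.6339336898 − 0.6349594095 = -0.0010257197
Divide by 2^2 − 1 = 3: (-0.0010257197)/3 = -0.0003419066
R = A(h/2) + (A(h/2) − A(h))/3 = 0.6339336898 − 0.0003419066 = 0.6335917832

0.633592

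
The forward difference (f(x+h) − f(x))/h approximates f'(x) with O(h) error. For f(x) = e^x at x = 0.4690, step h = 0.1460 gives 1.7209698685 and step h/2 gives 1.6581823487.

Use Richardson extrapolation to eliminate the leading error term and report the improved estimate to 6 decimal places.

1.595395

r = 1: numerator weight 2, denominator 1.
Top: 2(1.6581823487) − (1.7209698685) = 1.5953948289
1.5953948289 ÷ 1 = 1.5953948289
Shift from A(h/2): −0.0627875198.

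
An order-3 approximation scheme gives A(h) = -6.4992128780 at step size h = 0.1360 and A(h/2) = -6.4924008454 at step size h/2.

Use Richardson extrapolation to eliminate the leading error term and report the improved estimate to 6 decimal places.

With r = 3 the leading error scales as h^3, so the weight is 2^3 = 8.
8·(-6.4924008454) − (-6.4992128780) = -45.4399938852
(-45.4399938852) ÷ 7 = -6.4914276979
Shift from A(h/2): +0.0009731475.

-6.491428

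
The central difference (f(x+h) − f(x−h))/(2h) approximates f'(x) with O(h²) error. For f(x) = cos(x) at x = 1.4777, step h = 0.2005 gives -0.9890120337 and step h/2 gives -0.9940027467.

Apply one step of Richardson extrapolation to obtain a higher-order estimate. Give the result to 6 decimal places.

Error is O(h^2); halving h shrinks it by 2^2 = 4.
Numerator 4 × A(h/2) − A(h) = 4 × (-0.9940027467) − (-0.9890120337) = -2.9869989531
Denominator 4 − 1 = 3.
So the Richardson estimate is -0.9956663177.
Correction |R − A(h/2)| = 1.664e-03; gap |A(h/2) − A(h)| = 4.991e-03.

-0.995666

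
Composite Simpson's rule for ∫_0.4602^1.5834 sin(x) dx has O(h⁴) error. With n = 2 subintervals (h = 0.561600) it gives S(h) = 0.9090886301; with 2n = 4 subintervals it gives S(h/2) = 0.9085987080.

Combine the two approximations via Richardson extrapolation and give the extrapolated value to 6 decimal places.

0.908566

Error is O(h^4); halving h shrinks it by 2^4 = 16.
Top: 16(0.9085987080) − (0.9090886301) = 13.6284906979
Denominator 16 − 1 = 15.
13.6284906979 ÷ 15 = 0.9085660465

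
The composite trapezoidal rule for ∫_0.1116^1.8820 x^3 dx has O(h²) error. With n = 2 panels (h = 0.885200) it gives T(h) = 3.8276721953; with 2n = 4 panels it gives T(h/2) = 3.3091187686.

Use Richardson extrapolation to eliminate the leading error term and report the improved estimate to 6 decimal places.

3.136268

Method order is 2; weight 2^2 = 4.
2^2×A(h/2) = 13.2364750744; minus A(h) gives 9.4088028791.
Extrapolated: 9.4088028791 / 3 = 3.1362676264
Gap between inputs: 5.186e-01; correction applied: −0.1728511422.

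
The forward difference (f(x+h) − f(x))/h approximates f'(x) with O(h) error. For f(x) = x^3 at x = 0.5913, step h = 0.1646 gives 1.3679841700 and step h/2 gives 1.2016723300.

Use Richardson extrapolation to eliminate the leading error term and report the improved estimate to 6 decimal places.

r = 1, so 2^r = 2.
Weighted: 2.4033446600 − 1.3679841700 = 1.0353604900
1.0353604900 ÷ 1 = 1.0353604900

1.035360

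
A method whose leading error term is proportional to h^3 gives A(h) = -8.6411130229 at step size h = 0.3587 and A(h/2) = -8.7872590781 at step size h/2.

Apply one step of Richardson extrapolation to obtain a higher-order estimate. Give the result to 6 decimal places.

-8.808137

With r = 3 the leading error scales as h^3, so the weight is 2^3 = 8.
Difference of the inputs: -8.7872590781 − (-8.6411130229) = -0.1461460552
Divide by 2^3 − 1 = 7: (-0.1461460552)/7 = -0.0208780079
R = A(h/2) + (A(h/2) − A(h))/7 = -8.7872590781 − 0.0208780079 = -8.8081370860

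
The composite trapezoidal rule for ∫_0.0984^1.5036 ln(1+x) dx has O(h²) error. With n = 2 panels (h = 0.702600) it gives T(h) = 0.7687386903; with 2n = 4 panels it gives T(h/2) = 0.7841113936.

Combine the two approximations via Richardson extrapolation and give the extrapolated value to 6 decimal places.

The method has order 2: 2^2 = 4.
4 × 0.7841113936 − 0.7687386903 = 2.3677068841
2.3677068841 ÷ 3 = 0.7892356280

0.789236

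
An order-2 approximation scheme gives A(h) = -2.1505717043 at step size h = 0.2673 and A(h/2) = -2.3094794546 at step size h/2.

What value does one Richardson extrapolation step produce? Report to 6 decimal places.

r = 2, so 2^r = 4.
A(h/2) − A(h) = -2.3094794546 − (-2.1505717043) = -0.1589077503
Divide by 2^2 − 1 = 3: (-0.1589077503)/3 = -0.0529692501
R = -2.3094794546 − 0.0529692501 = -2.3624487047

-2.362449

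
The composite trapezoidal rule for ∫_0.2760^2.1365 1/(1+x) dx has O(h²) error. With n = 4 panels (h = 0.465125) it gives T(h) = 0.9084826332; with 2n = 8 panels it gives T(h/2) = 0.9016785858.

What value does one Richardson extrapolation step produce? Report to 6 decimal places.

Method order is 2; weight 2^2 = 4.
Top: 4(0.9016785858) − (0.9084826332) = 2.6982317100
Denominator 4 − 1 = 3.
2.6982317100 ÷ 3 = 0.8994105700

0.899411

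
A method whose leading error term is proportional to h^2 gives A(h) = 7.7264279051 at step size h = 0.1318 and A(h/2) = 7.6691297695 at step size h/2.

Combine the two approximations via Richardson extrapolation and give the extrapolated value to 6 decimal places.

7.650030

r = 2, so 2^r = 4.
4 × 7.6691297695 = 30.6765190780; 30.6765190780 − 7.7264279051 = 22.9500911729
Divide by 2^2 − 1 = 3.
R = 22.9500911729/3 = 7.6500303910
Gap between inputs: 5.730e-02; correction applied: −0.0190993785.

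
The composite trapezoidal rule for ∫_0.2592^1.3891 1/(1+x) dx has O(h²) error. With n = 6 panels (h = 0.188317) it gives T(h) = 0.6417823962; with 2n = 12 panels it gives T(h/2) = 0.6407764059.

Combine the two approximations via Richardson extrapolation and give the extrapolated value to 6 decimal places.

0.640441

r = 2: numerator weight 4, denominator 3.
4·0.6407764059 = 2.5631056236; subtract 0.6417823962 → 1.9213232274
1.9213232274 ÷ 3 = 0.6404410758
Shift from A(h/2): −0.0003353301.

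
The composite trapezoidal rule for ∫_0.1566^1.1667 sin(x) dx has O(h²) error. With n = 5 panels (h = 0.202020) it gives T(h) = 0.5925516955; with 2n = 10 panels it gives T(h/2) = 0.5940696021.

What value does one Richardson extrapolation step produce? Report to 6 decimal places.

0.594576

The method has order 2: 2^2 = 4.
4×0.5940696021 = 2.3762784084; 2.3762784084 − 0.5925516955 = 1.7837267129
Divide by 2^2 − 1 = 3.
Result: 0.5945755710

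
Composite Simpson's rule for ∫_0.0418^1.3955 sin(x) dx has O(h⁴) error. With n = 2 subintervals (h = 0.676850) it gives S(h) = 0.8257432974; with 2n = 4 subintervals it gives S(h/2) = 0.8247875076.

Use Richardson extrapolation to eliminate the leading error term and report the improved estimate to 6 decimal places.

Method order is 4; weight 2^4 = 16.
16×0.8247875076 = 13.1966001216; 13.1966001216 − 0.8257432974 = 12.3708568242
Divide by 2^4 − 1 = 15.
(16×0.8247875076 − 0.8257432974)/(16 − 1) = 0.8247237883

0.824724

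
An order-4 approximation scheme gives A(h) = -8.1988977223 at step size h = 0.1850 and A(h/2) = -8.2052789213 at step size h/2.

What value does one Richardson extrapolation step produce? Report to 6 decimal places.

Order 4 gives 2^r = 16 and 2^r − 1 = 15.
16*(-8.2052789213) = -131.2844627408; subtract (-8.1988977223) → -123.0855650185
Denominator 16 − 1 = 15.
(16*(-8.2052789213) − (-8.1988977223))/(16 − 1) = -8.2057043346

-8.205704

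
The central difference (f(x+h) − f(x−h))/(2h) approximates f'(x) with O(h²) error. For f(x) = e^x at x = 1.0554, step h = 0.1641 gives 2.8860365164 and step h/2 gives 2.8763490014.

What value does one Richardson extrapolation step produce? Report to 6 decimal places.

With r = 2 the leading error scales as h^2, so the weight is 2^2 = 4.
4×2.8763490014 = 11.5053960056; subtract 2.8860365164 → 8.6193594892
Denominator 4 − 1 = 3.
8.6193594892 ÷ 3 = 2.8731198297

2.873120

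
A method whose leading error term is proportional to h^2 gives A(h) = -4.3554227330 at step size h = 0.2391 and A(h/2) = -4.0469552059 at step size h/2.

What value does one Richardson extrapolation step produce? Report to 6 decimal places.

Error is O(h^2); halving h shrinks it by 2^2 = 4.
Top: 4(-4.0469552059) − (-4.3554227330) = -11.8323980906
(-11.8323980906) ÷ 3 = -3.9441326969

-3.944133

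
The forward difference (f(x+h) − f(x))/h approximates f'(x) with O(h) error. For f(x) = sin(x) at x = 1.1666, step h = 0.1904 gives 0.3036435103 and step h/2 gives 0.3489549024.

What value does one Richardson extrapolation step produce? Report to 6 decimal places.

0.394266

r = 1: numerator weight 2, denominator 1.
2^1·A(h/2) = 0.6979098048; minus A(h) gives 0.3942662945.
Divide by 2^1 − 1 = 1.
Extrapolated: 0.3942662945 / 1 = 0.3942662945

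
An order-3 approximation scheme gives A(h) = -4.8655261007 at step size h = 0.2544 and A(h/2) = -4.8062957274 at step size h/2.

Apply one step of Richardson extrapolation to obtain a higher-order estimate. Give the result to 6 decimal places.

r = 3, so 2^r = 8.
8·(-4.8062957274) = -38.4503658192; (-38.4503658192) − (-4.8655261007) = -33.5848397185
R = (-33.5848397185)/7 = -4.7978342455
Shift from A(h/2): +0.0084614819.

-4.797834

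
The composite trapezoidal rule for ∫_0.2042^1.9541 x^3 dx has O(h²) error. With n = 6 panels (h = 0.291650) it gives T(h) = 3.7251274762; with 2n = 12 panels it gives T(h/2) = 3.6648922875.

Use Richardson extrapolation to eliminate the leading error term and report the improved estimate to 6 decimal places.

Order 2 gives 2^r = 4 and 2^r − 1 = 3.
4×3.6648922875 − 3.7251274762 = 10.9344416738
Denominator 4 − 1 = 3.
R = 10.9344416738/3 = 3.6448138913
Gap between inputs: 6.024e-02; correction applied: −0.0200783962.

3.644814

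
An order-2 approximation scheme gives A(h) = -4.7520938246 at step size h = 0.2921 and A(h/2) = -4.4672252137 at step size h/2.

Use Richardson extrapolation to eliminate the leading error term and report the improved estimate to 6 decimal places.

Order 2 gives 2^r = 4 and 2^r − 1 = 3.
Top: 4(-4.4672252137) − (-4.7520938246) = -13.1168070302
(-13.1168070302) ÷ 3 = -4.3722690101
Correction |R − A(h/2)| = 9.496e-02; gap |A(h/2) − A(h)| = 2.849e-01.

-4.372269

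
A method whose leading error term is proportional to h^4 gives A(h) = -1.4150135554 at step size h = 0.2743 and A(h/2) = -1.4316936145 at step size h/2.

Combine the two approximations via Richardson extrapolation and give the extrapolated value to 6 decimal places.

Method order is 4; weight 2^4 = 16.
16·(-1.4316936145) − (-1.4150135554) = -21.4920842766
Divide by 2^4 − 1 = 15.
Extrapolated: (-21.4920842766) / 15 = -1.4328056184

-1.432806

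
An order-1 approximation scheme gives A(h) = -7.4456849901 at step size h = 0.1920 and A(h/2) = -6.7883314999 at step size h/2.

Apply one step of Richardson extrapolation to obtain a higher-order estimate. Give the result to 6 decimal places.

-6.130978

r = 1, so 2^r = 2.
2^1×A(h/2) = -13.5766629998; minus A(h) gives -6.1309780097.
(2×(-6.7883314999) − (-7.4456849901))/(2 − 1) = -6.1309780097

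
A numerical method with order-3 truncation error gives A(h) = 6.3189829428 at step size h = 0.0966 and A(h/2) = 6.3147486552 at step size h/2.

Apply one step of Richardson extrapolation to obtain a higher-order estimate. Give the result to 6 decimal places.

6.314144

r = 3, so 2^r = 8.
8·6.3147486552 − 6.3189829428 = 44.1990062988
Denominator 8 − 1 = 7.
Extrapolated: 44.1990062988 / 7 = 6.3141437570
Shift from A(h/2): −0.0006048982.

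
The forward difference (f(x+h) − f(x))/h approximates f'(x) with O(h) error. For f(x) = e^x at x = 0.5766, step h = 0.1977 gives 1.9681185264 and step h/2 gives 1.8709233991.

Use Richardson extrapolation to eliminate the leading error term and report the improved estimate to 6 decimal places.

1.773728

Order 1 gives 2^r = 2 and 2^r − 1 = 1.
Difference of the inputs: 1.8709233991 − 1.9681185264 = -0.0971951273
Divide by 2^1 − 1 = 1: (-0.0971951273)/1 = -0.0971951273
R = A(h/2) + (A(h/2) − A(h))/1 = 1.8709233991 − 0.0971951273 = 1.7737282718
Gap between inputs: 9.720e-02; correction applied: −0.0971951273.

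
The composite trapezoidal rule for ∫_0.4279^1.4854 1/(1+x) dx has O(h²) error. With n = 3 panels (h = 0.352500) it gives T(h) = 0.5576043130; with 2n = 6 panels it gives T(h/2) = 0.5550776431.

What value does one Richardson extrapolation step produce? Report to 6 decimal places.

0.554235

With r = 2 the leading error scales as h^2, so the weight is 2^2 = 4.
A(h/2) − A(h) = 0.5550776431 − 0.5576043130 = -0.0025266699
Divide by 2^2 − 1 = 3: (-0.0025266699)/3 = -0.0008422233
R = 0.5550776431 − 0.0008422233 = 0.5542354198
Gap between inputs: 2.527e-03; correction applied: −0.0008422233.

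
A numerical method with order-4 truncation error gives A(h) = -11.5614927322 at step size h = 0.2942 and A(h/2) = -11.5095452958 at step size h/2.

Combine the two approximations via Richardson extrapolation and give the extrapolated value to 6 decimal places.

r = 4, so 2^r = 16.
Top: 16(-11.5095452958) − (-11.5614927322) = -172.5912320006
(16*(-11.5095452958) − (-11.5614927322))/(16 − 1) = -11.5060821334

-11.506082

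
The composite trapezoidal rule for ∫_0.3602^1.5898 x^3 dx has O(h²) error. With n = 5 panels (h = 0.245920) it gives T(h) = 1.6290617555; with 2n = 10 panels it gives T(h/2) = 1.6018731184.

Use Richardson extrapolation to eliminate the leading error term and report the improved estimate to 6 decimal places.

1.592810

Method order is 2; weight 2^2 = 4.
Numerator 4 × A(h/2) − A(h) = 4 × 1.6018731184 − 1.6290617555 = 4.7784307181
Divide by 2^2 − 1 = 3.
Result: 1.5928102394
Shift from A(h/2): −0.0090628790.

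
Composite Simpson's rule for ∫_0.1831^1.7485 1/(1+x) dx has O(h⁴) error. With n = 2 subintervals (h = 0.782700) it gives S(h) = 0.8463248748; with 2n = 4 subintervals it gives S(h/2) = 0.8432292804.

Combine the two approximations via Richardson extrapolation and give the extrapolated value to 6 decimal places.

Leading term ∝ h^4; use weight 16 = 2^4.
16·0.8432292804 = 13.4916684864; subtract 0.8463248748 → 12.6453436116
Denominator 16 − 1 = 15.
(16·0.8432292804 − 0.8463248748)/(16 − 1) = 0.8430229074
Correction |R − A(h/2)| = 2.064e-04; gap |A(h/2) − A(h)| = 3.096e-03.

0.843023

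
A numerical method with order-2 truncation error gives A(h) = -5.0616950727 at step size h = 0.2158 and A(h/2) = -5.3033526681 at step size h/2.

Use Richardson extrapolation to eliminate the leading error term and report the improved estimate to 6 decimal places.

-5.383905

With r = 2 the leading error scales as h^2, so the weight is 2^2 = 4.
A(h/2) − A(h) = -5.3033526681 − (-5.0616950727) = -0.2416575954
Divide by 2^2 − 1 = 3: (-0.2416575954)/3 = -0.0805525318
R = A(h/2) + (A(h/2) − A(h))/3 = -5.3033526681 − 0.0805525318 = -5.3839051999
Correction |R − A(h/2)| = 8.055e-02; gap |A(h/2) − A(h)| = 2.417e-01.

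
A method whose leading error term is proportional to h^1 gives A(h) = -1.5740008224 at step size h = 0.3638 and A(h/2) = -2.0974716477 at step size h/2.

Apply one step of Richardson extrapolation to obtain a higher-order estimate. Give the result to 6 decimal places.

-2.620942

r = 1: numerator weight 2, denominator 1.
Top: 2(-2.0974716477) − (-1.5740008224) = -2.6209424730
Denominator 2 − 1 = 1.
Extrapolated: (-2.6209424730) / 1 = -2.6209424730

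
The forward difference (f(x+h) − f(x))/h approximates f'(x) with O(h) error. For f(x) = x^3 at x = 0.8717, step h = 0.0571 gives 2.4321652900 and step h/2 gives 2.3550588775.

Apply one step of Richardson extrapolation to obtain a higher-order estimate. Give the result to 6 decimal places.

2.277952

The method has order 1: 2^1 = 2.
Difference of the inputs: 2.3550588775 − 2.4321652900 = -0.0771064125
Correction (A(h/2) − A(h))/(2 − 1) = (-0.0771064125)/1 = -0.0771064125
R = A(h/2) + (A(h/2) − A(h))/1 = 2.3550588775 − 0.0771064125 = 2.2779524650
Correction |R − A(h/2)| = 7.711e-02; gap |A(h/2) − A(h)| = 7.711e-02.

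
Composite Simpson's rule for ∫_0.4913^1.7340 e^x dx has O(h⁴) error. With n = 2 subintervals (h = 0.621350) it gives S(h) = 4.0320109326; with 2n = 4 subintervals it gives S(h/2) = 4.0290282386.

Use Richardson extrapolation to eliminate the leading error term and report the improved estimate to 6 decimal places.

4.028829

Method order is 4; weight 2^4 = 16.
16×4.0290282386 − 4.0320109326 = 60.4324408850
Divide by 2^4 − 1 = 15.
R = 60.4324408850/15 = 4.0288293923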